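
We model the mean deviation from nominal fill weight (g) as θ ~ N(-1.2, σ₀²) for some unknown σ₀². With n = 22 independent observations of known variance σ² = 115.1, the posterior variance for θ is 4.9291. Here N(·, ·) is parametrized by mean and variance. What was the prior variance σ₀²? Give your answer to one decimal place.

σ₀² = 85.2

For the Normal–Normal model with known σ², precisions add: τ_n = τ₀ + n/σ².
So 1/σ₀² = 1/4.9291 − 22/115.1 = 0.202877 − 0.191138 = 0.011739.
Hence σ₀² = 1/0.011739 ≈ 85.2.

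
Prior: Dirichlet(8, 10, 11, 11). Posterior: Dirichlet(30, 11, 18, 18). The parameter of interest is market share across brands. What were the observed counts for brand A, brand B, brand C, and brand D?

counts (22, 1, 7, 7)

For a Dirichlet(α) prior with multinomial counts c, the posterior is Dirichlet(α + c) componentwise.
Counts are posterior − prior componentwise: 30−8=22, 11−10=1, 18−11=7, 18−11=7.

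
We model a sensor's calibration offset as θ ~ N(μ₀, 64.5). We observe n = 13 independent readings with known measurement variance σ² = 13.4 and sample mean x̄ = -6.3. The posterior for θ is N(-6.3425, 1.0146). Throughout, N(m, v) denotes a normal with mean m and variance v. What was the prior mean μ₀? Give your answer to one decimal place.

The posterior mean is a precision-weighted average: μ_n = (τ₀μ₀ + τ_data·x̄)/(τ₀+τ_data), with τ₀=1/σ₀² and τ_data=n/σ².
Here τ₀ = 1/64.5 = 0.015504 and τ_data = 13/13.4 = 0.970149, so τ_n = 0.985653.
Rearranging for μ₀: μ₀ = (μ_n·τ_n − τ_data·x̄)/τ₀ = (-6.3425·0.985653 − 0.970149·-6.3) / 0.015504 = -0.139565/0.015504 ≈ -9.0.

μ₀ = -9.0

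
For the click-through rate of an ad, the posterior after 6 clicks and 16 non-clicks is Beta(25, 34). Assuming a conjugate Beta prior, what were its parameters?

Beta(19, 18)

Beta is conjugate to the binomial likelihood: posterior = Beta(a+s, b+f).
So a = 25 − 6 = 19 and b = 34 − 16 = 18.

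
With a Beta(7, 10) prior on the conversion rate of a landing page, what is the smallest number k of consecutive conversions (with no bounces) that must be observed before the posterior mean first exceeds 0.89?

k = 74

After k conversions and 0 bounces the posterior is Beta(7+k, 10), with mean (7+k)/(7+10+k).
Set (7+k)/(17+k) > 0.89 and solve: k > (0.89·17 − 7)/(1 − 0.89) = 73.909.
The smallest integer exceeding 73.909 is 74, and checking k=74: (81)/(91) = 0.8901 > 0.89.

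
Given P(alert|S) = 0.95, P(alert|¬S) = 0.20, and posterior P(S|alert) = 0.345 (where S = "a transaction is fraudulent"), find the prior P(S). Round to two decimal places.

In odds form, posterior odds = prior odds × likelihood ratio, so prior odds = posterior odds ÷ LR.
Posterior odds = 0.345/(1−0.345) = 0.5267. LR = 0.95/0.20 = 4.7500.
Prior odds = 0.5267/4.7500 = 0.1109, so P(S) = 0.1109/(1+0.1109) ≈ 0.10.

P(S) = 0.10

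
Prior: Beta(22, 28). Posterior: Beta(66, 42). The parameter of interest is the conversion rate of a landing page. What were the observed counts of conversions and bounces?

Beta is conjugate to the binomial likelihood: posterior = Beta(a+s, b+f).
Match parameters: s=66−22=44, f=42−28=14.

44 conversions and 14 bounces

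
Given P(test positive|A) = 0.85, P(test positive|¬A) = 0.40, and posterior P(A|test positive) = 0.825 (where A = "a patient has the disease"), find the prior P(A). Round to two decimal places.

P(A) = 0.69

In odds form, posterior odds = prior odds × likelihood ratio, so prior odds = posterior odds ÷ LR.
Posterior odds = 0.825/(1−0.825) = 4.7143. LR = 0.85/0.40 = 2.1250.
Prior odds = 4.7143/2.1250 = 2.2185, so P(A) = 2.2185/(1+2.2185) ≈ 0.69.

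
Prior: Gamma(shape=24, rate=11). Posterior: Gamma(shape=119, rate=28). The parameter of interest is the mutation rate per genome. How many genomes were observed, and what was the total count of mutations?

Gamma–Poisson conjugacy: posterior shape = α + Σxᵢ, posterior rate = β + n.
Matching: Σxᵢ = 119 − 24 = 95 and n = 28 − 11 = 17.

n = 17 genomes with total 95 mutations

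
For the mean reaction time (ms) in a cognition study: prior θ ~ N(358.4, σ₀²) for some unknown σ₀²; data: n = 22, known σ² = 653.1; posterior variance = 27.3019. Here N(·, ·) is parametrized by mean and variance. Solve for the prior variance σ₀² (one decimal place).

For the Normal–Normal model with known σ², precisions add: τ_n = τ₀ + n/σ².
So 1/σ₀² = 1/27.3019 − 22/653.1 = 0.036627 − 0.033685 = 0.002942.
Hence σ₀² = 1/0.002942 ≈ 339.9.

σ₀² = 339.9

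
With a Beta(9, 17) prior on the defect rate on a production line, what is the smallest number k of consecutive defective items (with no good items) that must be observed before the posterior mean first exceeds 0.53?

After k defective items and 0 good items the posterior is Beta(9+k, 17), with mean (9+k)/(9+17+k).
Set (9+k)/(26+k) > 0.53 and solve: k > (0.53·26 − 9)/(1 − 0.53) = 10.170.
The smallest integer exceeding 10.170 is 11, and checking k=11: (20)/(37) = 0.5405 > 0.53.

k = 11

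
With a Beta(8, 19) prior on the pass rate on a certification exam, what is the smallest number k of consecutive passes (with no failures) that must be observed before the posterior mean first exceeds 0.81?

After k passes and 0 failures the posterior is Beta(8+k, 19), with mean (8+k)/(8+19+k).
Set (8+k)/(27+k) > 0.81 and solve: k > (0.81·27 − 8)/(1 − 0.81) = 73.000.
The smallest integer exceeding 73.000 is 74, and checking k=74: (82)/(101) = 0.8119 > 0.81.

k = 74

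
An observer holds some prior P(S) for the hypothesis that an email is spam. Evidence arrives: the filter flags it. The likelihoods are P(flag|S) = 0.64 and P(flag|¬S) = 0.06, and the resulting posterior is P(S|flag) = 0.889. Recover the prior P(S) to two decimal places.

In odds form, posterior odds = prior odds × likelihood ratio, so prior odds = posterior odds ÷ LR.
Posterior odds = 0.889/(1−0.889) = 8.0090. LR = 0.64/0.06 = 10.6667.
Prior odds = 8.0090/10.6667 = 0.7508, so P(S) = 0.7508/(1+0.7508) ≈ 0.43.

P(S) = 0.43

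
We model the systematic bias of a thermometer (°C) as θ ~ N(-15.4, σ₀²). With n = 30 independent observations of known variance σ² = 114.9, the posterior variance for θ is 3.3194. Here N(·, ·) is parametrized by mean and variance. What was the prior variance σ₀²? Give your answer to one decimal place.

σ₀² = 24.9

For the Normal–Normal model with known σ², precisions add: τ_n = τ₀ + n/σ².
So 1/σ₀² = 1/3.3194 − 30/114.9 = 0.301259 − 0.261097 = 0.040162.
Hence σ₀² = 1/0.040162 ≈ 24.9.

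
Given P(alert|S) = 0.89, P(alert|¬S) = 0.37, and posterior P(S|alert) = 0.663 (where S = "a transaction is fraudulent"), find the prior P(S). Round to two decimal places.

Bayes' rule in odds form gives O(S|E) = O(S)·[P(E|S)/P(E|¬S)], hence O(S) = O(S|E)/LR.
Posterior odds = 0.663/(1−0.663) = 1.9674. LR = 0.89/0.37 = 2.4054.
Prior odds = 1.9674/2.4054 = 0.8179, so P(S) = 0.8179/(1+0.8179) ≈ 0.45.

P(S) = 0.45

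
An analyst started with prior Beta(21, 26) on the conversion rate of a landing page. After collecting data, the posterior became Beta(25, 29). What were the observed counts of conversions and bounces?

4 conversions and 3 bounces

Under Beta–binomial conjugacy the posterior parameters are (a+s, b+f).
Match parameters: s=25−21=4, f=29−26=3.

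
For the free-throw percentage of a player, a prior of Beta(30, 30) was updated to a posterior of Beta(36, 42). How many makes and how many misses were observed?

6 makes and 12 misses

A Beta(α, β) prior with s successes and f failures in binomial data gives a Beta(α+s, β+f) posterior.
So s = 36 − 30 = 6 and f = 42 − 30 = 12.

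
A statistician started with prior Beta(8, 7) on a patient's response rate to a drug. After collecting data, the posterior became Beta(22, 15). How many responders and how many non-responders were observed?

Under Beta–binomial conjugacy the posterior parameters are (a+s, b+f).
Match parameters: s=22−8=14, f=15−7=8.

14 responders and 8 non-responders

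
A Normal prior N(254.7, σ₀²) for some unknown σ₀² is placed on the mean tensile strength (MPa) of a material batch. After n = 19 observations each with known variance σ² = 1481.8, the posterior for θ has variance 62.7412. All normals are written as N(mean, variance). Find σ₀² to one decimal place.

σ₀² = 320.9

Posterior precision equals prior precision plus data precision: 1/σ_n² = 1/σ₀² + n/σ².
So 1/σ₀² = 1/62.7412 − 19/1481.8 = 0.015938 − 0.012822 = 0.003116.
Hence σ₀² = 1/0.003116 ≈ 320.9.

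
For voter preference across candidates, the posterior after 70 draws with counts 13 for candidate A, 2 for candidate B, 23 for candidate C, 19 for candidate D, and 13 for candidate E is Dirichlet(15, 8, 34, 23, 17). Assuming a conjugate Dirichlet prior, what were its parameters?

For a Dirichlet(α) prior with multinomial counts c, the posterior is Dirichlet(α + c) componentwise.
Subtract each count from the matching posterior parameter: 15−13=2, 8−2=6, 34−23=11, 23−19=4, 17−13=4.

Dirichlet(2, 6, 11, 4, 4)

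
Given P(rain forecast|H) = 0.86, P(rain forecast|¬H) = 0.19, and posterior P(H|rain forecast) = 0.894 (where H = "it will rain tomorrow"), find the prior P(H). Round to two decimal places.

Bayes' rule in odds form gives O(H|E) = O(H)·[P(E|H)/P(E|¬H)], hence O(H) = O(H|E)/LR.
Posterior odds = 0.894/(1−0.894) = 8.4340. LR = 0.86/0.19 = 4.5263.
Prior odds = 8.4340/4.5263 = 1.8633, so P(H) = 1.8633/(1+1.8633) ≈ 0.65.

P(H) = 0.65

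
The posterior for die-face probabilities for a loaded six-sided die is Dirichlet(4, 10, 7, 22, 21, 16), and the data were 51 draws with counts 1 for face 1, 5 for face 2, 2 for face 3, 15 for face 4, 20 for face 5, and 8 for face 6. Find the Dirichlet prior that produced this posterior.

For a Dirichlet(α) prior with multinomial counts c, the posterior is Dirichlet(α + c) componentwise.
Subtract each count from the matching posterior parameter: 4−1=3, 10−5=5, 7−2=5, 22−15=7, 21−20=1, 16−8=8.

Dirichlet(3, 5, 5, 7, 1, 8)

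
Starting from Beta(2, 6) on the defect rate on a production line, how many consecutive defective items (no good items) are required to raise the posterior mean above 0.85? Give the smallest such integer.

After k defective items and 0 good items the posterior is Beta(2+k, 6), with mean (2+k)/(2+6+k).
Set (2+k)/(8+k) > 0.85 and solve: k > (0.85·8 − 2)/(1 − 0.85) = 32.000.
The smallest integer exceeding 32.000 is 33.

k = 33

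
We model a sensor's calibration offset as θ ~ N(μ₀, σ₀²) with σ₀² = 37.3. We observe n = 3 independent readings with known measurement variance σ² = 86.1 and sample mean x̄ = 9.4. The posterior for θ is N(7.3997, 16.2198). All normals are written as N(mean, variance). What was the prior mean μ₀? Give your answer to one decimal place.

The posterior mean is a precision-weighted average: μ_n = (τ₀μ₀ + τ_data·x̄)/(τ₀+τ_data), with τ₀=1/σ₀² and τ_data=n/σ².
Here τ₀ = 1/37.3 = 0.026810 and τ_data = 3/86.1 = 0.034843, so τ_n = 0.061653.
Rearranging for μ₀: μ₀ = (μ_n·τ_n − τ_data·x̄)/τ₀ = (7.3997·0.061653 − 0.034843·9.4) / 0.026810 = 0.128690/0.026810 ≈ 4.8.

μ₀ = 4.8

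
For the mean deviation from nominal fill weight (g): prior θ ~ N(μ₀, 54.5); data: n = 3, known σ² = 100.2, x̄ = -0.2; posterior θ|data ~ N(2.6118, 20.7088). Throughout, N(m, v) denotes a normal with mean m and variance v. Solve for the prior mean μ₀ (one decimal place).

μ₀ = 7.2

The posterior mean is a precision-weighted average: μ_n = (τ₀μ₀ + τ_data·x̄)/(τ₀+τ_data), with τ₀=1/σ₀² and τ_data=n/σ².
Here τ₀ = 1/54.5 = 0.018349 and τ_data = 3/100.2 = 0.029940, so τ_n = 0.048289.
Rearranging for μ₀: μ₀ = (μ_n·τ_n − τ_data·x̄)/τ₀ = (2.6118·0.048289 − 0.029940·-0.2) / 0.018349 = 0.132109/0.018349 ≈ 7.2.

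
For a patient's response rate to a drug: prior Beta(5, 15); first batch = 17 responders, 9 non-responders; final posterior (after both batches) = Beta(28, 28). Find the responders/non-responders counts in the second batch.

Because Beta–binomial updating is additive in the counts, the combined data contributed (α_post−α_prior, β_post−β_prior) successes and failures.
Total across both batches: 28−5=23 responders, 28−15=13 non-responders.
Subtract the first batch: 23−17=6 responders and 13−9=4 non-responders.

6 responders and 4 non-responders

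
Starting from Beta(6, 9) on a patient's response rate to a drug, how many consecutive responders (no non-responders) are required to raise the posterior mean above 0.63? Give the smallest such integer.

After k responders and 0 non-responders the posterior is Beta(6+k, 9), with mean (6+k)/(6+9+k).
Set (6+k)/(15+k) > 0.63 and solve: k > (0.63·15 − 6)/(1 − 0.63) = 9.324.
The smallest integer exceeding 9.324 is 10, and checking k=10: (16)/(25) = 0.6400 > 0.63.

k = 10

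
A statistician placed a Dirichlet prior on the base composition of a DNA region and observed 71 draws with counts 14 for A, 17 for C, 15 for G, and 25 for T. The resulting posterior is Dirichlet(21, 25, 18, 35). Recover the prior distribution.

Dirichlet(7, 8, 3, 10)

For a Dirichlet(α) prior with multinomial counts c, the posterior is Dirichlet(α + c) componentwise.
Subtract each count from the matching posterior parameter: 21−14=7, 25−17=8, 18−15=3, 35−25=10.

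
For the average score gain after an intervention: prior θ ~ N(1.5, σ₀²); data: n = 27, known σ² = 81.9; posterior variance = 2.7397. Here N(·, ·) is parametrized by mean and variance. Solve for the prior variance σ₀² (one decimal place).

Posterior precision equals prior precision plus data precision: 1/σ_n² = 1/σ₀² + n/σ².
So 1/σ₀² = 1/2.7397 − 27/81.9 = 0.365003 − 0.329670 = 0.035333.
Hence σ₀² = 1/0.035333 ≈ 28.3.

σ₀² = 28.3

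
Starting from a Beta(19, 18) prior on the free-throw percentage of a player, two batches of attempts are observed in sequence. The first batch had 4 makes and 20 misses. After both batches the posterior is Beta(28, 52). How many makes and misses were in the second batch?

Sequential conjugate updates are equivalent to a single update on the pooled data, so total successes = posterior α − prior α and total failures = posterior β − prior β.
Total across both batches: 28−19=9 makes, 52−18=34 misses.
Subtract the first batch: 9−4=5 makes and 34−20=14 misses.

5 makes and 14 misses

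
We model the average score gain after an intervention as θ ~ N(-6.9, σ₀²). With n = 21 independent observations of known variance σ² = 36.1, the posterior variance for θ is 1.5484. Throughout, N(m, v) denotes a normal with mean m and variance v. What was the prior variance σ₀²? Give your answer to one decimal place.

σ₀² = 15.6

For the Normal–Normal model with known σ², precisions add: τ_n = τ₀ + n/σ².
So 1/σ₀² = 1/1.5484 − 21/36.1 = 0.645828 − 0.581717 = 0.064111.
Hence σ₀² = 1/0.064111 ≈ 15.6.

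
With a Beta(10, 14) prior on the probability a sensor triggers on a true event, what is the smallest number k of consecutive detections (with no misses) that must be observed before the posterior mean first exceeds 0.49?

k = 4

After k detections and 0 misses the posterior is Beta(10+k, 14), with mean (10+k)/(10+14+k).
Set (10+k)/(24+k) > 0.49 and solve: k > (0.49·24 − 10)/(1 − 0.49) = 3.451.
The smallest integer exceeding 3.451 is 4.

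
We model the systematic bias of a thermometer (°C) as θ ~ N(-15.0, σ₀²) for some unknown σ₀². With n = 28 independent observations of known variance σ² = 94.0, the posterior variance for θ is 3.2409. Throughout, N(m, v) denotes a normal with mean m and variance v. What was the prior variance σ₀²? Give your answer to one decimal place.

For the Normal–Normal model with known σ², precisions add: τ_n = τ₀ + n/σ².
So 1/σ₀² = 1/3.2409 − 28/94.0 = 0.308556 − 0.297872 = 0.010684.
Hence σ₀² = 1/0.010684 ≈ 93.6.

σ₀² = 93.6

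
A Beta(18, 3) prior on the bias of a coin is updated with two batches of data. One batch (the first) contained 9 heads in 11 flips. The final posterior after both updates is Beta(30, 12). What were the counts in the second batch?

Sequential conjugate updates are equivalent to a single update on the pooled data, so total successes = posterior α − prior α and total failures = posterior β − prior β.
Total across both batches: 30−18=12 heads, 12−3=9 tails.
Subtract the first batch: 12−9=3 heads and 9−2=7 tails.

3 heads and 7 tails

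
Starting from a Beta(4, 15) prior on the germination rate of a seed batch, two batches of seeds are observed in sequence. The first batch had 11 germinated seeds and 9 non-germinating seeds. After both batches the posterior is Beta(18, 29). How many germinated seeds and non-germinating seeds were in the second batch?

3 germinated seeds and 5 non-germinating seeds

Sequential conjugate updates are equivalent to a single update on the pooled data, so total successes = posterior α − prior α and total failures = posterior β − prior β.
Total across both batches: 18−4=14 germinated seeds, 29−15=14 non-germinating seeds.
Subtract the first batch: 14−11=3 germinated seeds and 14−9=5 non-germinating seeds.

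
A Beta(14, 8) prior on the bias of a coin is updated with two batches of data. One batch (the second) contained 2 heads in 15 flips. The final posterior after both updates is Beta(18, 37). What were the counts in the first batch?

2 heads and 16 tails

Because Beta–binomial updating is additive in the counts, the combined data contributed (α_post−α_prior, β_post−β_prior) successes and failures.
Total across both batches: 18−14=4 heads, 37−8=29 tails.
Subtract the second batch: 4−2=2 heads and 29−13=16 tails.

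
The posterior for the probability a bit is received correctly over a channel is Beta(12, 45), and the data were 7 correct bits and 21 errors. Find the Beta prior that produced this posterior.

Beta is conjugate to the binomial likelihood: posterior = Beta(α+s, β+f).
Subtract the data counts: 12−7=5, 45−21=24.

Beta(5, 24)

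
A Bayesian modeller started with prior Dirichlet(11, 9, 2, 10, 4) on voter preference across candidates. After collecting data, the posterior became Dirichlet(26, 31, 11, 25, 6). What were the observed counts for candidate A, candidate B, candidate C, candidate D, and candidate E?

For a Dirichlet(α) prior with multinomial counts c, the posterior is Dirichlet(α + c) componentwise.
Counts are posterior − prior componentwise: 26−11=15, 31−9=22, 11−2=9, 25−10=15, 6−4=2.

counts (15, 22, 9, 15, 2)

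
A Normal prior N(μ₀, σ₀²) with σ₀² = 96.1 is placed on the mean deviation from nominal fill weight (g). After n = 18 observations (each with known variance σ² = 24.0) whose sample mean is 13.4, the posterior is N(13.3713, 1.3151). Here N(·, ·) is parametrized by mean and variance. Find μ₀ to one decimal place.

With known observation variance, the Normal–Normal posterior has precision τ_n = τ₀ + n/σ² and mean μ_n = (τ₀μ₀ + (n/σ²)x̄)/τ_n.
Here τ₀ = 1/96.1 = 0.010406 and τ_data = 18/24.0 = 0.750000, so τ_n = 0.760406.
Rearranging for μ₀: μ₀ = (μ_n·τ_n − τ_data·x̄)/τ₀ = (13.3713·0.760406 − 0.750000·13.4) / 0.010406 = 0.117617/0.010406 ≈ 11.3.

μ₀ = 11.3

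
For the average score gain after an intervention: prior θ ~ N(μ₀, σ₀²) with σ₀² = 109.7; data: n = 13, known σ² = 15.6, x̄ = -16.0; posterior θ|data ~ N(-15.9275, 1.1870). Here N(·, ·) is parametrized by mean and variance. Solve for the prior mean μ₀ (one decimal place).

μ₀ = -9.3

The posterior mean is a precision-weighted average: μ_n = (τ₀μ₀ + τ_data·x̄)/(τ₀+τ_data), with τ₀=1/σ₀² and τ_data=n/σ².
Here τ₀ = 1/109.7 = 0.009116 and τ_data = 13/15.6 = 0.833333, so τ_n = 0.842449.
Rearranging for μ₀: μ₀ = (μ_n·τ_n − τ_data·x̄)/τ₀ = (-15.9275·0.842449 − 0.833333·-16.0) / 0.009116 = -0.084778/0.009116 ≈ -9.3.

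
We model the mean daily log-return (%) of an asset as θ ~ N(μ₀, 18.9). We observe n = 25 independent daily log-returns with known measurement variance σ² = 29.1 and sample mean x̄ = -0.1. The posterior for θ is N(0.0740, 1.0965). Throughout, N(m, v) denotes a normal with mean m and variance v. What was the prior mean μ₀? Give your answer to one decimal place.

The posterior mean is a precision-weighted average: μ_n = (τ₀μ₀ + τ_data·x̄)/(τ₀+τ_data), with τ₀=1/σ₀² and τ_data=n/σ².
Here τ₀ = 1/18.9 = 0.052910 and τ_data = 25/29.1 = 0.859107, so τ_n = 0.912017.
Rearranging for μ₀: μ₀ = (μ_n·τ_n − τ_data·x̄)/τ₀ = (0.0740·0.912017 − 0.859107·-0.1) / 0.052910 = 0.153400/0.052910 ≈ 2.9.

μ₀ = 2.9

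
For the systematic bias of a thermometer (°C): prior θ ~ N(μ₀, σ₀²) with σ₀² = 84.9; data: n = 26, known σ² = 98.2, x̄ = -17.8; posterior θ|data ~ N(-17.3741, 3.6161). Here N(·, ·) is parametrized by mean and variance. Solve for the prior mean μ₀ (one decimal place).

μ₀ = -7.8

The posterior mean is a precision-weighted average: μ_n = (τ₀μ₀ + τ_data·x̄)/(τ₀+τ_data), with τ₀=1/σ₀² and τ_data=n/σ².
Here τ₀ = 1/84.9 = 0.011779 and τ_data = 26/98.2 = 0.264766, so τ_n = 0.276545.
Rearranging for μ₀: μ₀ = (μ_n·τ_n − τ_data·x̄)/τ₀ = (-17.3741·0.276545 − 0.264766·-17.8) / 0.011779 = -0.091886/0.011779 ≈ -7.8.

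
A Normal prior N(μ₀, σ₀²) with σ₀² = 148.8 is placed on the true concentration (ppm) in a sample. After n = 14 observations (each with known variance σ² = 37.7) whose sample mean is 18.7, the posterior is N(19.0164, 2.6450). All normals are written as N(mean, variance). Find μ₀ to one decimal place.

μ₀ = 36.5

The posterior mean is a precision-weighted average: μ_n = (τ₀μ₀ + τ_data·x̄)/(τ₀+τ_data), with τ₀=1/σ₀² and τ_data=n/σ².
Here τ₀ = 1/148.8 = 0.006720 and τ_data = 14/37.7 = 0.371353, so τ_n = 0.378073.
Rearranging for μ₀: μ₀ = (μ_n·τ_n − τ_data·x̄)/τ₀ = (19.0164·0.378073 − 0.371353·18.7) / 0.006720 = 0.245286/0.006720 ≈ 36.5.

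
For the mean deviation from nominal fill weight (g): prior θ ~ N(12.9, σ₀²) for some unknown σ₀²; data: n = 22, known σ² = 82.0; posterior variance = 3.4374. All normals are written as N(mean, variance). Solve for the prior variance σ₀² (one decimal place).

σ₀² = 44.2

Posterior precision equals prior precision plus data precision: 1/σ_n² = 1/σ₀² + n/σ².
So 1/σ₀² = 1/3.4374 − 22/82.0 = 0.290918 − 0.268293 = 0.022625.
Hence σ₀² = 1/0.022625 ≈ 44.2.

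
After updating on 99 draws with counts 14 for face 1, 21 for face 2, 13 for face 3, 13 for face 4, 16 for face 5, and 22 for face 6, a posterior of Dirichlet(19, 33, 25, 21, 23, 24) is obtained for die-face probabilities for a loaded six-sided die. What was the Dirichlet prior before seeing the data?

Dirichlet(5, 12, 12, 8, 7, 2)

For a Dirichlet(α) prior with multinomial counts c, the posterior is Dirichlet(α + c) componentwise.
Subtract each count from the matching posterior parameter: 19−14=5, 33−21=12, 25−13=12, 21−13=8, 23−16=7, 24−22=2.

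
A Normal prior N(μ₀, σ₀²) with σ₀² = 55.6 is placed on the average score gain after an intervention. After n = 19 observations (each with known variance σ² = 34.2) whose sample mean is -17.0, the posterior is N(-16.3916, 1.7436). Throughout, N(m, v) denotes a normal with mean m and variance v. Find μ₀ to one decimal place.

The posterior mean is a precision-weighted average: μ_n = (τ₀μ₀ + τ_data·x̄)/(τ₀+τ_data), with τ₀=1/σ₀² and τ_data=n/σ².
Here τ₀ = 1/55.6 = 0.017986 and τ_data = 19/34.2 = 0.555556, so τ_n = 0.573542.
Rearranging for μ₀: μ₀ = (μ_n·τ_n − τ_data·x̄)/τ₀ = (-16.3916·0.573542 − 0.555556·-17.0) / 0.017986 = 0.043181/0.017986 ≈ 2.4.

μ₀ = 2.4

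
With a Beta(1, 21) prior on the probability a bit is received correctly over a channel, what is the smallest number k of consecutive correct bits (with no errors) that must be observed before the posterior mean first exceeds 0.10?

k = 2

After k correct bits and 0 errors the posterior is Beta(1+k, 21), with mean (1+k)/(1+21+k).
Set (1+k)/(22+k) > 0.10 and solve: k > (0.10·22 − 1)/(1 − 0.10) = 1.333.
The smallest integer exceeding 1.333 is 2, and checking k=2: (3)/(24) = 0.1250 > 0.10.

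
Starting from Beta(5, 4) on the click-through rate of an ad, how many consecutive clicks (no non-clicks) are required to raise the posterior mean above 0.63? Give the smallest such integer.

k = 2

After k clicks and 0 non-clicks the posterior is Beta(5+k, 4), with mean (5+k)/(5+4+k).
Set (5+k)/(9+k) > 0.63 and solve: k > (0.63·9 − 5)/(1 − 0.63) = 1.811.
The smallest integer exceeding 1.811 is 2.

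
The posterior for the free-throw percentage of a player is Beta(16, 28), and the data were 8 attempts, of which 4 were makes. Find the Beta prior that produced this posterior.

Beta(12, 24)

A Beta(a, b) prior with s successes and f failures in binomial data gives a Beta(a+s, b+f) posterior.
Subtract the data counts: 16−4=12, 28−4=24.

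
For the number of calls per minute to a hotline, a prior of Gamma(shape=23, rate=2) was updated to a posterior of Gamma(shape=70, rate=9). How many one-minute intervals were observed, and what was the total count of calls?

n = 7 one-minute intervals with total 47 calls

Gamma–Poisson conjugacy: posterior shape = α + Σxᵢ, posterior rate = β + n.
Matching: Σxᵢ = 70 − 23 = 47 and n = 9 − 2 = 7.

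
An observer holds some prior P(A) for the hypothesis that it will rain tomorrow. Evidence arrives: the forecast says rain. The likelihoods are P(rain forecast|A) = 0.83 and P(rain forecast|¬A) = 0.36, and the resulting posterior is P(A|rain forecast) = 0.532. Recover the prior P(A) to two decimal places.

In odds form, posterior odds = prior odds × likelihood ratio, so prior odds = posterior odds ÷ LR.
Posterior odds = 0.532/(1−0.532) = 1.1368. LR = 0.83/0.36 = 2.3056.
Prior odds = 1.1368/2.3056 = 0.4931, so P(A) = 0.4931/(1+0.4931) ≈ 0.33.

P(A) = 0.33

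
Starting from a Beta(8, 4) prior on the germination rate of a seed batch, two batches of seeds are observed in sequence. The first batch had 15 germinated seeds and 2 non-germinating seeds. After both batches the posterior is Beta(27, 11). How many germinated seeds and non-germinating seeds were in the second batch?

4 germinated seeds and 5 non-germinating seeds

Sequential conjugate updates are equivalent to a single update on the pooled data, so total successes = posterior α − prior α and total failures = posterior β − prior β.
Total across both batches: 27−8=19 germinated seeds, 11−4=7 non-germinating seeds.
Subtract the first batch: 19−15=4 germinated seeds and 7−2=5 non-germinating seeds.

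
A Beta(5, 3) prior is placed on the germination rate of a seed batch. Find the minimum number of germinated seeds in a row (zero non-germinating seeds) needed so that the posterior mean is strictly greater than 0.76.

k = 5

After k germinated seeds and 0 non-germinating seeds the posterior is Beta(5+k, 3), with mean (5+k)/(5+3+k).
Set (5+k)/(8+k) > 0.76 and solve: k > (0.76·8 − 5)/(1 − 0.76) = 4.500.
The smallest integer exceeding 4.500 is 5.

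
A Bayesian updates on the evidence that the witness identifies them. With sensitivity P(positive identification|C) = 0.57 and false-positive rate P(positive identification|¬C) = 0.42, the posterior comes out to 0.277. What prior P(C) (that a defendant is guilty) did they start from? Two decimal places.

In odds form, posterior odds = prior odds × likelihood ratio, so prior odds = posterior odds ÷ LR.
Posterior odds = 0.277/(1−0.277) = 0.3831. LR = 0.57/0.42 = 1.3571.
Prior odds = 0.3831/1.3571 = 0.2823, so P(C) = 0.2823/(1+0.2823) ≈ 0.22.

P(C) = 0.22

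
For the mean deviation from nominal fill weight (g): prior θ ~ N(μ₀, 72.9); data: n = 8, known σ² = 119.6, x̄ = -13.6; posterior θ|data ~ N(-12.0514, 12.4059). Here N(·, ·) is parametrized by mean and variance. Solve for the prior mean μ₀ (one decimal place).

The posterior mean is a precision-weighted average: μ_n = (τ₀μ₀ + τ_data·x̄)/(τ₀+τ_data), with τ₀=1/σ₀² and τ_data=n/σ².
Here τ₀ = 1/72.9 = 0.013717 and τ_data = 8/119.6 = 0.066890, so τ_n = 0.080607.
Rearranging for μ₀: μ₀ = (μ_n·τ_n − τ_data·x̄)/τ₀ = (-12.0514·0.080607 − 0.066890·-13.6) / 0.013717 = -0.061723/0.013717 ≈ -4.5.

μ₀ = -4.5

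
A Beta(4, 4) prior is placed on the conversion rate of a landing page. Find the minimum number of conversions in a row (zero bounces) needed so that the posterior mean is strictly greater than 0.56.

After k conversions and 0 bounces the posterior is Beta(4+k, 4), with mean (4+k)/(4+4+k).
Set (4+k)/(8+k) > 0.56 and solve: k > (0.56·8 − 4)/(1 − 0.56) = 1.091.
The smallest integer exceeding 1.091 is 2, and checking k=2: (6)/(10) = 0.6000 > 0.56.

k = 2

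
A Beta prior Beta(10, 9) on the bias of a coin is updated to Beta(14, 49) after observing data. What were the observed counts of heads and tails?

Beta is conjugate to the binomial likelihood: posterior = Beta(a+s, b+f).
So s = 14 − 10 = 4 and f = 49 − 9 = 40.

4 heads and 40 tails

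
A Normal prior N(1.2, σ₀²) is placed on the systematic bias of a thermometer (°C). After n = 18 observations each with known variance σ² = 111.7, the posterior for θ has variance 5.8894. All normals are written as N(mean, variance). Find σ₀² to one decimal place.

σ₀² = 115.6

Posterior precision equals prior precision plus data precision: 1/σ_n² = 1/σ₀² + n/σ².
So 1/σ₀² = 1/5.8894 − 18/111.7 = 0.169797 − 0.161146 = 0.008651.
Hence σ₀² = 1/0.008651 ≈ 115.6.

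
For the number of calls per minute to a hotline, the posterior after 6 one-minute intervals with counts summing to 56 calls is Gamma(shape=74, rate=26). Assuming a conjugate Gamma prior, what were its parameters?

A Gamma(α, β) prior (rate parametrization) on a Poisson rate with n observations summing to S gives posterior Gamma(α+S, β+n).
So α = 74 − 56 = 18 and β = 26 − 6 = 20.

Gamma(shape=18, rate=20)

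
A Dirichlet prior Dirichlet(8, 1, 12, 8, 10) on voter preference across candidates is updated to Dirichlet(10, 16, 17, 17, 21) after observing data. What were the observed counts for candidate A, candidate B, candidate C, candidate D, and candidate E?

counts (2, 15, 5, 9, 11)

For a Dirichlet(α) prior with multinomial counts c, the posterior is Dirichlet(α + c) componentwise.
Counts are posterior − prior componentwise: 10−8=2, 16−1=15, 17−12=5, 17−8=9, 21−10=11.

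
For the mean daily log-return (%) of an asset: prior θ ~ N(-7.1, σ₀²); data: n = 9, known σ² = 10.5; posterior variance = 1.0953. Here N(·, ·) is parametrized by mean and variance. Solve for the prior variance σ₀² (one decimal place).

σ₀² = 17.9

Posterior precision equals prior precision plus data precision: 1/σ_n² = 1/σ₀² + n/σ².
So 1/σ₀² = 1/1.0953 − 9/10.5 = 0.912992 − 0.857143 = 0.055849.
Hence σ₀² = 1/0.055849 ≈ 17.9.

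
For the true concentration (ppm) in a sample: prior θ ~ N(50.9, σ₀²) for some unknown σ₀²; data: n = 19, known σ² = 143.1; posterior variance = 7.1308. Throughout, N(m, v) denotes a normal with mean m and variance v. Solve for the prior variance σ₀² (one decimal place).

Posterior precision equals prior precision plus data precision: 1/σ_n² = 1/σ₀² + n/σ².
So 1/σ₀² = 1/7.1308 − 19/143.1 = 0.140237 − 0.132774 = 0.007463.
Hence σ₀² = 1/0.007463 ≈ 134.0.

σ₀² = 134.0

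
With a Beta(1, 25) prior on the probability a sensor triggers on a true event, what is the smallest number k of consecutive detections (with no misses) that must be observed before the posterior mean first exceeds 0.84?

k = 131

After k detections and 0 misses the posterior is Beta(1+k, 25), with mean (1+k)/(1+25+k).
Set (1+k)/(26+k) > 0.84 and solve: k > (0.84·26 − 1)/(1 − 0.84) = 130.250.
The smallest integer exceeding 130.250 is 131, and checking k=131: (132)/(157) = 0.8408 > 0.84.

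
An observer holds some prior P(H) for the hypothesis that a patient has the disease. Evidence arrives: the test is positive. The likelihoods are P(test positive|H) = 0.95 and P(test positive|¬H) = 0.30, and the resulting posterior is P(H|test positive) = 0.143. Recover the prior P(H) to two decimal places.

In odds form, posterior odds = prior odds × likelihood ratio, so prior odds = posterior odds ÷ LR.
Posterior odds = 0.143/(1−0.143) = 0.1669. LR = 0.95/0.30 = 3.1667.
Prior odds = 0.1669/3.1667 = 0.0527, so P(H) = 0.0527/(1+0.0527) ≈ 0.05.

P(H) = 0.05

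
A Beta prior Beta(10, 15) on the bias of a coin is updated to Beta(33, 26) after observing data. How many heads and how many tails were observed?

23 heads and 11 tails

Beta is conjugate to the binomial likelihood: posterior = Beta(α+s, β+f).
Match parameters: s=33−10=23, f=26−15=11.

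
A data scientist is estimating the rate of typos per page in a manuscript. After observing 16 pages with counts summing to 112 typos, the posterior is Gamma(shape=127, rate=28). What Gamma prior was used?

Gamma(shape=15, rate=12)

A Gamma(α, β) prior (rate parametrization) on a Poisson rate with n observations summing to S gives posterior Gamma(α+S, β+n).
So α = 127 − 112 = 15 and β = 28 − 16 = 12.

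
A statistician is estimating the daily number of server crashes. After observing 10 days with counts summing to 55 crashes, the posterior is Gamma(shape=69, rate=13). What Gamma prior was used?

Gamma(shape=14, rate=3)

A Gamma(α, β) prior (rate parametrization) on a Poisson rate with n observations summing to S gives posterior Gamma(α+S, β+n).
So α = 69 − 55 = 14 and β = 13 − 10 = 3.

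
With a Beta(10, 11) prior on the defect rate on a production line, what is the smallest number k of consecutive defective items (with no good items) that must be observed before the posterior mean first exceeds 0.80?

k = 35

After k defective items and 0 good items the posterior is Beta(10+k, 11), with mean (10+k)/(10+11+k).
Set (10+k)/(21+k) > 0.80 and solve: k > (0.80·21 − 10)/(1 − 0.80) = 34.000.
The smallest integer exceeding 34.000 is 35.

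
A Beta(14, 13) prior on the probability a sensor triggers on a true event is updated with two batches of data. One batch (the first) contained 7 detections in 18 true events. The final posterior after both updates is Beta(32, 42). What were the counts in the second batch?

Sequential conjugate updates are equivalent to a single update on the pooled data, so total successes = posterior α − prior α and total failures = posterior β − prior β.
Total across both batches: 32−14=18 detections, 42−13=29 misses.
Subtract the first batch: 18−7=11 detections and 29−11=18 misses.

11 detections and 18 misses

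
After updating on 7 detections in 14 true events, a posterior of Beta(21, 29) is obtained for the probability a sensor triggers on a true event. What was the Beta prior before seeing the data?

Beta(14, 22)

A Beta(a, b) prior with s successes and f failures in binomial data gives a Beta(a+s, b+f) posterior.
Subtract the data counts: 21−7=14, 29−7=22.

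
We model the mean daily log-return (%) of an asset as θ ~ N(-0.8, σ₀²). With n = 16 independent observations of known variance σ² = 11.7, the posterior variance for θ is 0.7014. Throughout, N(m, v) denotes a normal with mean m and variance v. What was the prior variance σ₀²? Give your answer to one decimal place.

Posterior precision equals prior precision plus data precision: 1/σ_n² = 1/σ₀² + n/σ².
So 1/σ₀² = 1/0.7014 − 16/11.7 = 1.425720 − 1.367521 = 0.058199.
Hence σ₀² = 1/0.058199 ≈ 17.2.

σ₀² = 17.2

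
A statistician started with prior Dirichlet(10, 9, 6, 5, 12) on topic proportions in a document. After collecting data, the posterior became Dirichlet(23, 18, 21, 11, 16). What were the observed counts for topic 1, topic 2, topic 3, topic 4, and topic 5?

For a Dirichlet(α) prior with multinomial counts c, the posterior is Dirichlet(α + c) componentwise.
Counts are posterior − prior componentwise: 23−10=13, 18−9=9, 21−6=15, 11−5=6, 16−12=4.

counts (13, 9, 15, 6, 4)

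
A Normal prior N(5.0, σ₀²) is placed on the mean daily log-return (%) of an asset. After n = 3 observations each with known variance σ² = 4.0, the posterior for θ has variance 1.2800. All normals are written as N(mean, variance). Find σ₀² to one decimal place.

σ₀² = 32.0

Posterior precision equals prior precision plus data precision: 1/σ_n² = 1/σ₀² + n/σ².
So 1/σ₀² = 1/1.2800 − 3/4.0 = 0.781250 − 0.750000 = 0.031250.
Hence σ₀² = 1/0.031250 ≈ 32.0.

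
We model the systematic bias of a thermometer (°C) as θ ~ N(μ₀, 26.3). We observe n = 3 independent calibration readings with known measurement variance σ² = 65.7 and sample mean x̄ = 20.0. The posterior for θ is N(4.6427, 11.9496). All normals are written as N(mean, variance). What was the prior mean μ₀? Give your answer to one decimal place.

The posterior mean is a precision-weighted average: μ_n = (τ₀μ₀ + τ_data·x̄)/(τ₀+τ_data), with τ₀=1/σ₀² and τ_data=n/σ².
Here τ₀ = 1/26.3 = 0.038023 and τ_data = 3/65.7 = 0.045662, so τ_n = 0.083685.
Rearranging for μ₀: μ₀ = (μ_n·τ_n − τ_data·x̄)/τ₀ = (4.6427·0.083685 − 0.045662·20.0) / 0.038023 = -0.524716/0.038023 ≈ -13.8.

μ₀ = -13.8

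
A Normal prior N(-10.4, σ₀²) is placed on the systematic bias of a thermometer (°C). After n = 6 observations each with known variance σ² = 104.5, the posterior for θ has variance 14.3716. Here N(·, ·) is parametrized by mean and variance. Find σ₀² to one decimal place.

σ₀² = 82.2

Posterior precision equals prior precision plus data precision: 1/σ_n² = 1/σ₀² + n/σ².
So 1/σ₀² = 1/14.3716 − 6/104.5 = 0.069582 − 0.057416 = 0.012166.
Hence σ₀² = 1/0.012166 ≈ 82.2.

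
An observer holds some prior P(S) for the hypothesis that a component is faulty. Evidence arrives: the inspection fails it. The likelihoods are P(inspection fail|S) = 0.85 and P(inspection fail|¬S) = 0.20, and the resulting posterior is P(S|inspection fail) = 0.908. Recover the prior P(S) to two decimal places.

In odds form, posterior odds = prior odds × likelihood ratio, so prior odds = posterior odds ÷ LR.
Posterior odds = 0.908/(1−0.908) = 9.8696. LR = 0.85/0.20 = 4.2500.
Prior odds = 9.8696/4.2500 = 2.3223, so P(S) = 2.3223/(1+2.3223) ≈ 0.70.

P(S) = 0.70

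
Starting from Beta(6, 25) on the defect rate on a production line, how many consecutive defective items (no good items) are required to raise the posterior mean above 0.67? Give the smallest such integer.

k = 45

After k defective items and 0 good items the posterior is Beta(6+k, 25), with mean (6+k)/(6+25+k).
Set (6+k)/(31+k) > 0.67 and solve: k > (0.67·31 − 6)/(1 − 0.67) = 44.758.
The smallest integer exceeding 44.758 is 45.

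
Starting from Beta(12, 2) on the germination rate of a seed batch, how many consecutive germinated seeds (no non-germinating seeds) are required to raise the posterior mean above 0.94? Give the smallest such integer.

k = 20

After k germinated seeds and 0 non-germinating seeds the posterior is Beta(12+k, 2), with mean (12+k)/(12+2+k).
Set (12+k)/(14+k) > 0.94 and solve: k > (0.94·14 − 12)/(1 − 0.94) = 19.333.
The smallest integer exceeding 19.333 is 20.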